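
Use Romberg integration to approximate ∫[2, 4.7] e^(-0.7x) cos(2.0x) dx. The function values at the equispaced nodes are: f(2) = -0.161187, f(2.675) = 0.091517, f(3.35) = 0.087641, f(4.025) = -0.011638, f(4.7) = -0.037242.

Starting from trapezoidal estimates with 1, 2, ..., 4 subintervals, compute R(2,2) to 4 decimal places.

R(0,0) (trapezoid, 1 panel, h=2.7000): -0.267879
R(1,0) (trapezoid, 2 panels, h=1.3500): -0.015624
R(2,0) (trapezoid, 4 panels, h=0.6750): 0.046106
R(1,1) = -0.015624 + (-0.015624 − (-0.267879))/3 = 0.068461
R(2,1) = 0.046106 + (0.046106 − (-0.015624))/3 = 0.066683
R(2,2) = 0.066683 + (0.066683 − 0.068461)/15 = 0.066564

0.0666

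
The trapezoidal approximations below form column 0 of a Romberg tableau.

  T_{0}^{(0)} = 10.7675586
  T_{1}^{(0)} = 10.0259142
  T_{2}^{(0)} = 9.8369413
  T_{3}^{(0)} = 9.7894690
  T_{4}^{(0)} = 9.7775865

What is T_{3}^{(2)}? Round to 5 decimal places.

9.77362

Richardson extrapolation on the trapezoidal column (denominator 4−1=3):
T_{2}^{(1)} = (4·9.8369413 − 10.0259142) / 3 = 9.7739503
T_{3}^{(1)} = 9.7894690 + (9.7894690 − 9.8369413)/3 = 9.7736449
T_{3}^{(2)} = 9.7736449 + (9.7736449 − 9.7739503)/15 = 9.7736245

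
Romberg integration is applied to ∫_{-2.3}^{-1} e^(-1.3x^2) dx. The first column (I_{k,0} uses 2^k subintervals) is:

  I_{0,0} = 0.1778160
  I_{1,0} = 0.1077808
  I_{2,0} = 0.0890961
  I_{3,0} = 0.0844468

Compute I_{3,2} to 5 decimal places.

0.08290

Richardson extrapolation on the trapezoidal column (denominator 4−1=3):
I_{2,1} = 0.0890961 + (0.0890961 − 0.1077808)/3 = 0.0828679
I_{3,1} = (4·0.0844468 − 0.0890961) / 3 = 0.0828970
I_{3,2} = (16·0.0828970 − 0.0828679) / 15 = 0.0828989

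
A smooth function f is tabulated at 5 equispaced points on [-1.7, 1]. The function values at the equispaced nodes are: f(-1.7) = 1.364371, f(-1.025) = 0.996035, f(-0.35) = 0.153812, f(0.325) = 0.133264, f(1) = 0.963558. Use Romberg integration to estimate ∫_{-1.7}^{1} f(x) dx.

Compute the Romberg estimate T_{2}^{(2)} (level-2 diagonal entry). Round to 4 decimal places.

T_{0}^{(0)} (trapezoid, 1 panel, h=2.7000): 3.142704
T_{1}^{(0)} (trapezoid, 2 panels, h=1.3500): 1.778998
T_{2}^{(0)} (trapezoid, 4 panels, h=0.6750): 1.651776
T_{1}^{(1)} = 1.778998 + (1.778998 − 3.142704)/3 = 1.324429
T_{2}^{(1)} = 1.651776 + (1.651776 − 1.778998)/3 = 1.609369
T_{2}^{(2)} = 1.609369 + (1.609369 − 1.324429)/15 = 1.628365

1.6284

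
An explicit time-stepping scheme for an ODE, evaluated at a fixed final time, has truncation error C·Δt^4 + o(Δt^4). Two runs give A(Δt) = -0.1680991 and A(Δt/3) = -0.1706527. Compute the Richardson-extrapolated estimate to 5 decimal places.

-0.17068

The leading error scales as Δt^4; refining by a factor of 3 reduces it by 3^4 = 81.
Extrapolated value = (81·A(Δt/3) − A(Δt)) / (81 − 1)
= (81·(-0.1706527) − (-0.1680991)) / 80
= -13.6547696 / 80 = -0.1706846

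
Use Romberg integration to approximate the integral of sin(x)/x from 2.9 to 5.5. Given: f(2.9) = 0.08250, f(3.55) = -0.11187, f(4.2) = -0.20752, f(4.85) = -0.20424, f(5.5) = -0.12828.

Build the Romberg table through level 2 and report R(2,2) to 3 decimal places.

R(0,0) (trapezoid, 1 panel, h=2.6000): -0.05951
R(1,0) (trapezoid, 2 panels, h=1.3000): -0.29953
R(2,0) (trapezoid, 4 panels, h=0.6500): -0.35524
R(1,1) = -0.29953 + (-0.29953 − (-0.05951))/3 = -0.37954
R(2,1) = -0.35524 + (-0.35524 − (-0.29953))/3 = -0.37381
R(2,2) = -0.37381 + (-0.37381 − (-0.37954))/15 = -0.37343

-0.373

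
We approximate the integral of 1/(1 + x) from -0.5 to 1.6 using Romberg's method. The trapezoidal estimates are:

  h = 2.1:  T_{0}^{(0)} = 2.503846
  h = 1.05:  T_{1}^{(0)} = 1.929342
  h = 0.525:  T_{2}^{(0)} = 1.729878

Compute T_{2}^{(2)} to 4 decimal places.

T_{1}^{(1)} = 1.929342 + (1.929342 − 2.503846)/3 = 1.737841
T_{2}^{(1)} = 1.729878 + (1.729878 − 1.929342)/3 = 1.663390
T_{2}^{(2)} = 1.663390 + (1.663390 − 1.737841)/15 = 1.658427

1.6584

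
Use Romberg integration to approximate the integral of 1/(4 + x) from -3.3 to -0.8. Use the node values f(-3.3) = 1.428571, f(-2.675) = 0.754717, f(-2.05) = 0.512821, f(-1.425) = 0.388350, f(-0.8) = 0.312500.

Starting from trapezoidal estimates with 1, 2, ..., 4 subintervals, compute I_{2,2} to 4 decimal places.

1.5255

I_{0,0} (trapezoid, 1 panel, h=2.5000): 2.176339
I_{1,0} (trapezoid, 2 panels, h=1.2500): 1.729196
I_{2,0} (trapezoid, 4 panels, h=0.6250): 1.579015
I_{1,1} = 1.729196 + (1.729196 − 2.176339)/3 = 1.580148
I_{2,1} = 1.579015 + (1.579015 − 1.729196)/3 = 1.528955
I_{2,2} = 1.528955 + (1.528955 − 1.580148)/15 = 1.525542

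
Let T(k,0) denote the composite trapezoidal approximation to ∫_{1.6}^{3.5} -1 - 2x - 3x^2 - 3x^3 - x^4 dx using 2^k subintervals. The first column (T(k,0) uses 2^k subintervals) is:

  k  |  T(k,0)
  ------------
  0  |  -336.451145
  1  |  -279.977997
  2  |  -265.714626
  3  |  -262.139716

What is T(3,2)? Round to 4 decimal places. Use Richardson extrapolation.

-260.9473

Richardson extrapolation on the trapezoidal column (denominator 4−1=3):
T(2,1) = (4·(-265.714626) − (-279.977997)) / 3 = -260.960169
T(3,1) = -262.139716 + (-262.139716 − (-265.714626))/3 = -260.948079
T(3,2) = -260.948079 + (-260.948079 − (-260.960169))/15 = -260.947273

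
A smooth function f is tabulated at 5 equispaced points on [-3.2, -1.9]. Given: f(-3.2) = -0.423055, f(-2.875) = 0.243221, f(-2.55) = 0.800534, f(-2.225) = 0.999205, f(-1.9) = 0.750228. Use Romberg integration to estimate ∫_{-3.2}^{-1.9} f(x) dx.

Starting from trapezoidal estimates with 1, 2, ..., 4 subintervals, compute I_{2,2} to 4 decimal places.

I_{0,0} (trapezoid, 1 panel, h=1.3000): 0.212662
I_{1,0} (trapezoid, 2 panels, h=0.6500): 0.626678
I_{2,0} (trapezoid, 4 panels, h=0.3250): 0.717128
I_{1,1} = 0.626678 + (0.626678 − 0.212662)/3 = 0.764683
I_{2,1} = 0.717128 + (0.717128 − 0.626678)/3 = 0.747278
I_{2,2} = 0.747278 + (0.747278 − 0.764683)/15 = 0.746118

0.7461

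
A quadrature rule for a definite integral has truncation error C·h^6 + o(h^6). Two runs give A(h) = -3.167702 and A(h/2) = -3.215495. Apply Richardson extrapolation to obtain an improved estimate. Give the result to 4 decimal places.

-3.2163

The leading error scales as h^6; refining by a factor of 2 reduces it by 2^6 = 64.
Extrapolated value = (64·A(h/2) − A(h)) / (64 − 1)
= (64·(-3.215495) − (-3.167702)) / 63
= -202.623978 / 63 = -3.216254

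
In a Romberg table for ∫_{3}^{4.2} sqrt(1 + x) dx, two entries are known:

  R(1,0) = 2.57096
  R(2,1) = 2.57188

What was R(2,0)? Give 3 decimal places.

From R(2,1) = (4·R(2,0) − R(1,0))/3, solve for R(2,0):
4·R(2,0) = 3·2.57188 + 2.57096 = 10.28660
R(2,0) = 2.57165

2.572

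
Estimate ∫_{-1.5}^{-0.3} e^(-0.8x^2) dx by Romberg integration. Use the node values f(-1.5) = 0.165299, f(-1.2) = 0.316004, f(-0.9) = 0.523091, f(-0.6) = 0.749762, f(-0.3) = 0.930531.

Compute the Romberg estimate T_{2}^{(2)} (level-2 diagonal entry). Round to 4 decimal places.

0.6407

T_{0}^{(0)} (trapezoid, 1 panel, h=1.2000): 0.657498
T_{1}^{(0)} (trapezoid, 2 panels, h=0.6000): 0.642604
T_{2}^{(0)} (trapezoid, 4 panels, h=0.3000): 0.641032
T_{1}^{(1)} = 0.642604 + (0.642604 − 0.657498)/3 = 0.637639
T_{2}^{(1)} = 0.641032 + (0.641032 − 0.642604)/3 = 0.640508
T_{2}^{(2)} = 0.640508 + (0.640508 − 0.637639)/15 = 0.640699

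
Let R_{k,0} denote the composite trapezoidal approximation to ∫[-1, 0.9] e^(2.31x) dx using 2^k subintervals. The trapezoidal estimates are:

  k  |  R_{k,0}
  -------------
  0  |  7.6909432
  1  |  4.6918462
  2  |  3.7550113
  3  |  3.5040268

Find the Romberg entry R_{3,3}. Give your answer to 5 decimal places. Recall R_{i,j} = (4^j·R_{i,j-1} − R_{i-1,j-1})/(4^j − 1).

R_{1,1} = (4·4.6918462 − 7.6909432) / 3 = 3.6921472
R_{2,1} = (4·3.7550113 − 4.6918462) / 3 = 3.4427330
R_{3,1} = 3.5040268 + (3.5040268 − 3.7550113)/3 = 3.4203653
R_{2,2} = (16·3.4427330 − 3.6921472) / 15 = 3.4261054
R_{3,2} = (16·3.4203653 − 3.4427330) / 15 = 3.4188741
R_{3,3} = 3.4188741 + (3.4188741 − 3.4261054)/63 = 3.4187593

3.41876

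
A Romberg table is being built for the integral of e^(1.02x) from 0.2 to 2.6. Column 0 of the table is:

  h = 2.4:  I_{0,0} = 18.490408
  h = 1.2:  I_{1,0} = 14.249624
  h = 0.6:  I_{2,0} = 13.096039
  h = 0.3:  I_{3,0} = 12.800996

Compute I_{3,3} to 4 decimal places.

Richardson extrapolation on the trapezoidal column (denominator 4−1=3):
I_{1,1} = (4·14.249624 − 18.490408) / 3 = 12.836029
I_{2,1} = 13.096039 + (13.096039 − 14.249624)/3 = 12.711511
I_{3,1} = (4·12.800996 − 13.096039) / 3 = 12.702648
I_{2,2} = (16·12.711511 − 12.836029) / 15 = 12.703210
I_{3,2} = (16·12.702648 − 12.711511) / 15 = 12.702057
I_{3,3} = (64·12.702057 − 12.703210) / 63 = 12.702039

12.7020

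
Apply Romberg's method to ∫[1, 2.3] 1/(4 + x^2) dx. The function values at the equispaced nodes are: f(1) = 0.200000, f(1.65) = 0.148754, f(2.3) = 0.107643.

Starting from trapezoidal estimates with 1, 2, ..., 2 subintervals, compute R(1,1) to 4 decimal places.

0.1956

R(0,0) (trapezoid, 1 panel, h=1.3000): 0.199968
R(1,0) (trapezoid, 2 panels, h=0.6500): 0.196674
R(1,1) = 0.196674 + (0.196674 − 0.199968)/3 = 0.195576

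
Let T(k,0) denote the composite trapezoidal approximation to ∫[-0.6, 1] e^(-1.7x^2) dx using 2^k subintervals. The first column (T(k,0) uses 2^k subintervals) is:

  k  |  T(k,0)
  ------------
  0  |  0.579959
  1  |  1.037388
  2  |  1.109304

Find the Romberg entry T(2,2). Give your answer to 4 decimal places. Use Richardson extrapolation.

T(1,1) = (4·1.037388 − 0.579959) / 3 = 1.189864
T(2,1) = 1.109304 + (1.109304 − 1.037388)/3 = 1.133276
T(2,2) = (16·1.133276 − 1.189864) / 15 = 1.129503

1.1295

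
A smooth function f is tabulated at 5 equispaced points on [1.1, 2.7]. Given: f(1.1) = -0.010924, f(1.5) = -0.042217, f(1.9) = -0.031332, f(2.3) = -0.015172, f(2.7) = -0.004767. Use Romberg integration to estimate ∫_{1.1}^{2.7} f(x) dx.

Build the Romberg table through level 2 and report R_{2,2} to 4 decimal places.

-0.0413

R_{0,0} (trapezoid, 1 panel, h=1.6000): -0.012553
R_{1,0} (trapezoid, 2 panels, h=0.8000): -0.031342
R_{2,0} (trapezoid, 4 panels, h=0.4000): -0.038627
R_{1,1} = -0.031342 + (-0.031342 − (-0.012553))/3 = -0.037605
R_{2,1} = -0.038627 + (-0.038627 − (-0.031342))/3 = -0.041055
R_{2,2} = -0.041055 + (-0.041055 − (-0.037605))/15 = -0.041285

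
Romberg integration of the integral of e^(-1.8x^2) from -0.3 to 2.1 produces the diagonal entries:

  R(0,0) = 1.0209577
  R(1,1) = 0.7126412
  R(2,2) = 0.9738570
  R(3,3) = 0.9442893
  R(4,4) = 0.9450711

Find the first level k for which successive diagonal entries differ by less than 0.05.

|R(1,1) − R(0,0)| = 0.3083165 ≥ 0.05
|R(2,2) − R(1,1)| = 0.2612158 ≥ 0.05
|R(3,3) − R(2,2)| = 0.0295677 < 0.05

k = 3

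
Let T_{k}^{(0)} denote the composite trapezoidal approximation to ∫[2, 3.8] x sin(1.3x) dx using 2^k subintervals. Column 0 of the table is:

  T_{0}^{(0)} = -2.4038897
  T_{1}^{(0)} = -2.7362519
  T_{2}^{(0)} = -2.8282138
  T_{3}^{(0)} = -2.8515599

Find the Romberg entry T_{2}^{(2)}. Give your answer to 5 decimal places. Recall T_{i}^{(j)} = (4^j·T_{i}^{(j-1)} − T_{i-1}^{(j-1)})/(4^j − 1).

-2.85966

Richardson extrapolation on the trapezoidal column (denominator 4−1=3):
T_{1}^{(1)} = (4·(-2.7362519) − (-2.4038897)) / 3 = -2.8470393
T_{2}^{(1)} = -2.8282138 + (-2.8282138 − (-2.7362519))/3 = -2.8588678
T_{2}^{(2)} = (16·(-2.8588678) − (-2.8470393)) / 15 = -2.8596564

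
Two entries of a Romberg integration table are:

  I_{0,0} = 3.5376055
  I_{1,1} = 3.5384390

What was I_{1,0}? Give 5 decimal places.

From I_{1,1} = (4·I_{1,0} − I_{0,0})/3, solve for I_{1,0}:
4·I_{1,0} = 3·3.5384390 + 3.5376055 = 14.1529225
I_{1,0} = 3.5382306

3.53823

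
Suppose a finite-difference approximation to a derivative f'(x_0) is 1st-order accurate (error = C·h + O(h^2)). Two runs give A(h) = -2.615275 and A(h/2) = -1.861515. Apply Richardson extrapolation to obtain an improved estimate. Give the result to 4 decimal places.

-1.1078

Extrapolated value = (2·A(h/2) − A(h)) / (2 − 1)
= (2·(-1.861515) − (-2.615275)) / 1
= -1.107755 / 1 = -1.107755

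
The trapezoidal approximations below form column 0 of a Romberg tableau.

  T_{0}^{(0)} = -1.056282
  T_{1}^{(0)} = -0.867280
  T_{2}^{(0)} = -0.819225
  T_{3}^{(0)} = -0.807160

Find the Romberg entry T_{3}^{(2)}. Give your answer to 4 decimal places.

T_{2}^{(1)} = (4·(-0.819225) − (-0.867280)) / 3 = -0.803207
T_{3}^{(1)} = (4·(-0.807160) − (-0.819225)) / 3 = -0.803138
T_{3}^{(2)} = -0.803138 + (-0.803138 − (-0.803207))/15 = -0.803133

-0.8031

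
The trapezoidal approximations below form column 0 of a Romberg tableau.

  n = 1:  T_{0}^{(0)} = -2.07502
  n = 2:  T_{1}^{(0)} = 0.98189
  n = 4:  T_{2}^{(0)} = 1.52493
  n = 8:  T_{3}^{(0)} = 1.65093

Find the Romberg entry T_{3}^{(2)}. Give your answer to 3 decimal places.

T_{2}^{(1)} = 1.52493 + (1.52493 − 0.98189)/3 = 1.70594
T_{3}^{(1)} = (4·1.65093 − 1.52493) / 3 = 1.69293
T_{3}^{(2)} = 1.69293 + (1.69293 − 1.70594)/15 = 1.69206

1.692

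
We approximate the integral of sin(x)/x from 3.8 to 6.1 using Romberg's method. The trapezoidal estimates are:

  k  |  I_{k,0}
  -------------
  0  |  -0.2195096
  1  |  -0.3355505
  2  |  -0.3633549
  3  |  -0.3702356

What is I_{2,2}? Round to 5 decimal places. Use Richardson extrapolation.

-0.37252

Richardson extrapolation on the trapezoidal column (denominator 4−1=3):
I_{1,1} = -0.3355505 + (-0.3355505 − (-0.2195096))/3 = -0.3742308
I_{2,1} = -0.3633549 + (-0.3633549 − (-0.3355505))/3 = -0.3726230
I_{2,2} = -0.3726230 + (-0.3726230 − (-0.3742308))/15 = -0.3725158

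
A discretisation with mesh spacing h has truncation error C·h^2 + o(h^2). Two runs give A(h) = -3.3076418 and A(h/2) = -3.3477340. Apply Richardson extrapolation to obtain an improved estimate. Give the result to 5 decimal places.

The leading error scales as h^2; refining by a factor of 2 reduces it by 2^2 = 4.
Extrapolated value = (4·A(h/2) − A(h)) / (4 − 1)
= (4·(-3.3477340) − (-3.3076418)) / 3
= -10.0832942 / 3 = -3.3610981

-3.36110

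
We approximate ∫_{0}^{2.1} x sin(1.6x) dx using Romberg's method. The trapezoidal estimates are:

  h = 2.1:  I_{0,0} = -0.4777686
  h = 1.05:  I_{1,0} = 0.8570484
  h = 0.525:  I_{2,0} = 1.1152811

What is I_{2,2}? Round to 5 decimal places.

Richardson extrapolation on the trapezoidal column (denominator 4−1=3):
I_{1,1} = (4·0.8570484 − (-0.4777686)) / 3 = 1.3019874
I_{2,1} = 1.1152811 + (1.1152811 − 0.8570484)/3 = 1.2013587
I_{2,2} = (16·1.2013587 − 1.3019874) / 15 = 1.1946501

1.19465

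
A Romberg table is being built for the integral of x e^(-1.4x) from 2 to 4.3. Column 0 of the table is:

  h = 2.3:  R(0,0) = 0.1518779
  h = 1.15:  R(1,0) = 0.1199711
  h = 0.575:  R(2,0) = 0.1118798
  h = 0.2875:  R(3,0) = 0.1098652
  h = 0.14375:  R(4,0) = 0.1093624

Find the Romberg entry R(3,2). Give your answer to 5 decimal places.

R(2,1) = (4·0.1118798 − 0.1199711) / 3 = 0.1091827
R(3,1) = (4·0.1098652 − 0.1118798) / 3 = 0.1091937
R(3,2) = (16·0.1091937 − 0.1091827) / 15 = 0.1091944

0.10919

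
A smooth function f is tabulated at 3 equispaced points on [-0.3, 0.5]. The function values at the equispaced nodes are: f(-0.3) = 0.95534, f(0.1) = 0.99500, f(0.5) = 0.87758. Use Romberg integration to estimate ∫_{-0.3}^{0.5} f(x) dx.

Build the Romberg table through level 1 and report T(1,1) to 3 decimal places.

0.775

T(0,0) (trapezoid, 1 panel, h=0.8000): 0.73317
T(1,0) (trapezoid, 2 panels, h=0.4000): 0.76458
T(1,1) = 0.76458 + (0.76458 − 0.73317)/3 = 0.77505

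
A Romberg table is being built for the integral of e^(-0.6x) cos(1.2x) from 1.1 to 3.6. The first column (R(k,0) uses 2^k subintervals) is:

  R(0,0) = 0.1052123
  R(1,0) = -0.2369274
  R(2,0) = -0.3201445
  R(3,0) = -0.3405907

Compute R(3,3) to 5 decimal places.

Richardson extrapolation on the trapezoidal column (denominator 4−1=3):
R(1,1) = (4·(-0.2369274) − 0.1052123) / 3 = -0.3509740
R(2,1) = -0.3201445 + (-0.3201445 − (-0.2369274))/3 = -0.3478835
R(3,1) = -0.3405907 + (-0.3405907 − (-0.3201445))/3 = -0.3474061
R(2,2) = (16·(-0.3478835) − (-0.3509740)) / 15 = -0.3476775
R(3,2) = (16·(-0.3474061) − (-0.3478835)) / 15 = -0.3473743
R(3,3) = -0.3473743 + (-0.3473743 − (-0.3476775))/63 = -0.3473695
(Column j=1 coincides with Simpson's rule on the same nodes.)

-0.34737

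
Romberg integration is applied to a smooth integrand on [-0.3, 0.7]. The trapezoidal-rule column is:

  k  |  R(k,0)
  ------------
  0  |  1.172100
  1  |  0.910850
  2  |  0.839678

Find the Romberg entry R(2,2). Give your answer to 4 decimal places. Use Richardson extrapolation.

Richardson extrapolation on the trapezoidal column (denominator 4−1=3):
R(1,1) = 0.910850 + (0.910850 − 1.172100)/3 = 0.823767
R(2,1) = 0.839678 + (0.839678 − 0.910850)/3 = 0.815954
R(2,2) = (16·0.815954 − 0.823767) / 15 = 0.815433

0.8154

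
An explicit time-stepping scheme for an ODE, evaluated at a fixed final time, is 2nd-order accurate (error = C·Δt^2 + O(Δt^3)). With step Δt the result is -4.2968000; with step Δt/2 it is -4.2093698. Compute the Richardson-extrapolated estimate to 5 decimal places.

-4.18023

The leading error scales as Δt^2; refining by a factor of 2 reduces it by 2^2 = 4.
Extrapolated value = (4·A(Δt/2) − A(Δt)) / (4 − 1)
= (4·(-4.2093698) − (-4.2968000)) / 3
= -12.5406792 / 3 = -4.1802264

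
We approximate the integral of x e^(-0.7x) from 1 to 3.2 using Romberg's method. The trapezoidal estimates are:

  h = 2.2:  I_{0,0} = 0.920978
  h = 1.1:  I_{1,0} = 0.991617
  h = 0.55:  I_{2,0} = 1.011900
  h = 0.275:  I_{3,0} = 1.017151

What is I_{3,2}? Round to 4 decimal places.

1.0189

I_{2,1} = 1.011900 + (1.011900 − 0.991617)/3 = 1.018661
I_{3,1} = (4·1.017151 − 1.011900) / 3 = 1.018901
I_{3,2} = (16·1.018901 − 1.018661) / 15 = 1.018917
(Column j=1 coincides with Simpson's rule on the same nodes.)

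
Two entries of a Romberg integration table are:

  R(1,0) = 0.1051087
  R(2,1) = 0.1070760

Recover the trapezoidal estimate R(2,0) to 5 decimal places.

From R(2,1) = (4·R(2,0) − R(1,0))/3, solve for R(2,0):
4·R(2,0) = 3·0.1070760 + 0.1051087 = 0.4263367
R(2,0) = 0.1065842

0.10658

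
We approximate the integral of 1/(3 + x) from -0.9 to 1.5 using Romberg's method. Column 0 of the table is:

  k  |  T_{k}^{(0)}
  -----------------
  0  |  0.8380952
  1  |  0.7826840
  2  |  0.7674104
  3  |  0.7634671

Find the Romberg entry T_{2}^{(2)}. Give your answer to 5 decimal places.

0.76219

Richardson extrapolation on the trapezoidal column (denominator 4−1=3):
T_{1}^{(1)} = (4·0.7826840 − 0.8380952) / 3 = 0.7642136
T_{2}^{(1)} = (4·0.7674104 − 0.7826840) / 3 = 0.7623192
T_{2}^{(2)} = (16·0.7623192 − 0.7642136) / 15 = 0.7621929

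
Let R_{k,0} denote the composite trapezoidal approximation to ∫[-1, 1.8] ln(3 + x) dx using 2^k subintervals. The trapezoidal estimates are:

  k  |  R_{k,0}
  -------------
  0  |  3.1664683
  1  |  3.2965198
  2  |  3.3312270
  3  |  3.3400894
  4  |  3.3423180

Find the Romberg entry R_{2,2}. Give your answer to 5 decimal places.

Richardson extrapolation on the trapezoidal column (denominator 4−1=3):
R_{1,1} = (4·3.2965198 − 3.1664683) / 3 = 3.3398703
R_{2,1} = 3.3312270 + (3.3312270 − 3.2965198)/3 = 3.3427961
R_{2,2} = (16·3.3427961 − 3.3398703) / 15 = 3.3429912
(Column j=1 coincides with Simpson's rule on the same nodes.)

3.34299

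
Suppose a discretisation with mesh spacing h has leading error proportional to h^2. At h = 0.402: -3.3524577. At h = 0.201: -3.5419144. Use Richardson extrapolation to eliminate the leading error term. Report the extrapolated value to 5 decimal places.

-3.60507

The leading error scales as h^2; refining by a factor of 2 reduces it by 2^2 = 4.
Extrapolated value = (4·A(h/2) − A(h)) / (4 − 1)
= (4·(-3.5419144) − (-3.3524577)) / 3
= -10.8151999 / 3 = -3.6050666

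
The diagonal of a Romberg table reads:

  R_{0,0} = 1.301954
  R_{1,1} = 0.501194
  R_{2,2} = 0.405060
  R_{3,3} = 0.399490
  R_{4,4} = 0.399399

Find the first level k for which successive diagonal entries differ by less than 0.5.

|R_{1,1} − R_{0,0}| = 0.800760 ≥ 0.5
|R_{2,2} − R_{1,1}| = 0.096134 < 0.5

k = 2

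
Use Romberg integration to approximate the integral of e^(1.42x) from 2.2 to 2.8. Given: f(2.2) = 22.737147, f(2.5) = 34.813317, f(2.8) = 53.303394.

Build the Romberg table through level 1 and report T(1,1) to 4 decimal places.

T(0,0) (trapezoid, 1 panel, h=0.6000): 22.812162
T(1,0) (trapezoid, 2 panels, h=0.3000): 21.850076
T(1,1) = 21.850076 + (21.850076 − 22.812162)/3 = 21.529381

21.5294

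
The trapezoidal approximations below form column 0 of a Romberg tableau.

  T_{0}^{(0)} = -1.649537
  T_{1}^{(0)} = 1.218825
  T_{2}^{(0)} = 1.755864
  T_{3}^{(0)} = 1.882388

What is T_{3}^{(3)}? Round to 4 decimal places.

1.9240

T_{1}^{(1)} = 1.218825 + (1.218825 − (-1.649537))/3 = 2.174946
T_{2}^{(1)} = (4·1.755864 − 1.218825) / 3 = 1.934877
T_{3}^{(1)} = 1.882388 + (1.882388 − 1.755864)/3 = 1.924563
T_{2}^{(2)} = (16·1.934877 − 2.174946) / 15 = 1.918872
T_{3}^{(2)} = (16·1.924563 − 1.934877) / 15 = 1.923875
T_{3}^{(3)} = 1.923875 + (1.923875 − 1.918872)/63 = 1.923954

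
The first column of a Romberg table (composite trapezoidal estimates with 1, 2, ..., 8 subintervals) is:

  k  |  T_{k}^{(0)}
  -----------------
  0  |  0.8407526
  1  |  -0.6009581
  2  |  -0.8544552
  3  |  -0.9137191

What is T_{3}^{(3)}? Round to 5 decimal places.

-0.93317

T_{1}^{(1)} = (4·(-0.6009581) − 0.8407526) / 3 = -1.0815283
T_{2}^{(1)} = (4·(-0.8544552) − (-0.6009581)) / 3 = -0.9389542
T_{3}^{(1)} = (4·(-0.9137191) − (-0.8544552)) / 3 = -0.9334737
T_{2}^{(2)} = (16·(-0.9389542) − (-1.0815283)) / 15 = -0.9294493
T_{3}^{(2)} = (16·(-0.9334737) − (-0.9389542)) / 15 = -0.9331083
T_{3}^{(3)} = (64·(-0.9331083) − (-0.9294493)) / 63 = -0.9331664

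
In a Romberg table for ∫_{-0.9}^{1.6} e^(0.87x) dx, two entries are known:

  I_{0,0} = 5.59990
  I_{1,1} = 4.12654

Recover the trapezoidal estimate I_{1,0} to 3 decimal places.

From I_{1,1} = (4·I_{1,0} − I_{0,0})/3, solve for I_{1,0}:
4·I_{1,0} = 3·4.12654 + 5.59990 = 17.97952
I_{1,0} = 4.49488

4.495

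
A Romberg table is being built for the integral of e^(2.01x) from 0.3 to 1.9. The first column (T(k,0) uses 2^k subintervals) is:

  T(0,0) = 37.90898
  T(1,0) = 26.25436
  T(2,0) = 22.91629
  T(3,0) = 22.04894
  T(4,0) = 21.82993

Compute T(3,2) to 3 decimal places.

Richardson extrapolation on the trapezoidal column (denominator 4−1=3):
T(2,1) = (4·22.91629 − 26.25436) / 3 = 21.80360
T(3,1) = 22.04894 + (22.04894 − 22.91629)/3 = 21.75982
T(3,2) = (16·21.75982 − 21.80360) / 15 = 21.75690
(Column j=1 coincides with Simpson's rule on the same nodes.)

21.757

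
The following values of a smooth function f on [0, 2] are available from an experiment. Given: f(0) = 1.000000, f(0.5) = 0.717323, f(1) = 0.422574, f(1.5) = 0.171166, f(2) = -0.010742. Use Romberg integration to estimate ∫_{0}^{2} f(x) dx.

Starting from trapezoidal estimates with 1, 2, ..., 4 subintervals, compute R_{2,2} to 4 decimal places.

R_{0,0} (trapezoid, 1 panel, h=2.0000): 0.989258
R_{1,0} (trapezoid, 2 panels, h=1.0000): 0.917203
R_{2,0} (trapezoid, 4 panels, h=0.5000): 0.902846
R_{1,1} = 0.917203 + (0.917203 − 0.989258)/3 = 0.893185
R_{2,1} = 0.902846 + (0.902846 − 0.917203)/3 = 0.898060
R_{2,2} = 0.898060 + (0.898060 − 0.893185)/15 = 0.898385

0.8984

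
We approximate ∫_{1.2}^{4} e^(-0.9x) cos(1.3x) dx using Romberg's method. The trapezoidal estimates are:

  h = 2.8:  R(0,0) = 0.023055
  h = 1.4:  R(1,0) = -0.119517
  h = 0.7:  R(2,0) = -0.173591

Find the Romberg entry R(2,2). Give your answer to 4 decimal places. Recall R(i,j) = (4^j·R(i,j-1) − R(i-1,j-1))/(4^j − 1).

Richardson extrapolation on the trapezoidal column (denominator 4−1=3):
R(1,1) = -0.119517 + (-0.119517 − 0.023055)/3 = -0.167041
R(2,1) = (4·(-0.173591) − (-0.119517)) / 3 = -0.191616
R(2,2) = (16·(-0.191616) − (-0.167041)) / 15 = -0.193254

-0.1933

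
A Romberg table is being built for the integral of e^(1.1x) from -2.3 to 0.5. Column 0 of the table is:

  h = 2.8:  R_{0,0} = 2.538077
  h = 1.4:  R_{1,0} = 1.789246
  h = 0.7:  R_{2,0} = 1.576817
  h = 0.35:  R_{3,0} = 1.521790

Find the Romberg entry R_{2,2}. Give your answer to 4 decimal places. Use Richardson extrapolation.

Richardson extrapolation on the trapezoidal column (denominator 4−1=3):
R_{1,1} = (4·1.789246 − 2.538077) / 3 = 1.539636
R_{2,1} = (4·1.576817 − 1.789246) / 3 = 1.506007
R_{2,2} = 1.506007 + (1.506007 − 1.539636)/15 = 1.503765

1.5038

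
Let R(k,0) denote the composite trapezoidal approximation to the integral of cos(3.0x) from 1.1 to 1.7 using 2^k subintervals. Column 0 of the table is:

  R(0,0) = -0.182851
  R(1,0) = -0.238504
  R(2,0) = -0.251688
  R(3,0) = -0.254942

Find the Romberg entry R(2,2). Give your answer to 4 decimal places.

R(1,1) = (4·(-0.238504) − (-0.182851)) / 3 = -0.257055
R(2,1) = -0.251688 + (-0.251688 − (-0.238504))/3 = -0.256083
R(2,2) = -0.256083 + (-0.256083 − (-0.257055))/15 = -0.256018

-0.2560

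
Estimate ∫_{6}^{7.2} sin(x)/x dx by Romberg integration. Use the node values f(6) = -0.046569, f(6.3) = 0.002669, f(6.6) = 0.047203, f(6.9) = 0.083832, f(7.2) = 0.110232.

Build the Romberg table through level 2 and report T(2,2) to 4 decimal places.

0.0504

T(0,0) (trapezoid, 1 panel, h=1.2000): 0.038198
T(1,0) (trapezoid, 2 panels, h=0.6000): 0.047421
T(2,0) (trapezoid, 4 panels, h=0.3000): 0.049661
T(1,1) = 0.047421 + (0.047421 − 0.038198)/3 = 0.050495
T(2,1) = 0.049661 + (0.049661 − 0.047421)/3 = 0.050408
T(2,2) = 0.050408 + (0.050408 − 0.050495)/15 = 0.050402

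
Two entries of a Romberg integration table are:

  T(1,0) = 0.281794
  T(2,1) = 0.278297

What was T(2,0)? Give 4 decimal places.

From T(2,1) = (4·T(2,0) − T(1,0))/3, solve for T(2,0):
4·T(2,0) = 3·0.278297 + 0.281794 = 1.116685
T(2,0) = 0.279171

0.2792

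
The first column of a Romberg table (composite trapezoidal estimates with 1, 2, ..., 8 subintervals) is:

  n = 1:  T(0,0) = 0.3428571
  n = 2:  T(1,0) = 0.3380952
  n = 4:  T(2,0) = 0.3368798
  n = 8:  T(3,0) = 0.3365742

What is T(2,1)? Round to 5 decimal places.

Richardson extrapolation on the trapezoidal column (denominator 4−1=3):
T(2,1) = 0.3368798 + (0.3368798 − 0.3380952)/3 = 0.3364747
(Column j=1 coincides with Simpson's rule on the same nodes.)

0.33647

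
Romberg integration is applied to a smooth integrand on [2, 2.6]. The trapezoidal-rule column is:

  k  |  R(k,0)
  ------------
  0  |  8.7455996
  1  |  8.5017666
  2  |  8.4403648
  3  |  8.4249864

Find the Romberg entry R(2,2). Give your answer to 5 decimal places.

Richardson extrapolation on the trapezoidal column (denominator 4−1=3):
R(1,1) = 8.5017666 + (8.5017666 − 8.7455996)/3 = 8.4204889
R(2,1) = (4·8.4403648 − 8.5017666) / 3 = 8.4198975
R(2,2) = (16·8.4198975 − 8.4204889) / 15 = 8.4198581

8.41986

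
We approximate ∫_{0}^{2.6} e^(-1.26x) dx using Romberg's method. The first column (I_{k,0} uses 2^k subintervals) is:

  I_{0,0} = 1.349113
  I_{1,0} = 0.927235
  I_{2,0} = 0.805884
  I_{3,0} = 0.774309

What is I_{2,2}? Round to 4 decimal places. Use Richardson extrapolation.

0.7640

Richardson extrapolation on the trapezoidal column (denominator 4−1=3):
I_{1,1} = 0.927235 + (0.927235 − 1.349113)/3 = 0.786609
I_{2,1} = 0.805884 + (0.805884 − 0.927235)/3 = 0.765434
I_{2,2} = 0.765434 + (0.765434 − 0.786609)/15 = 0.764022
(Column j=1 coincides with Simpson's rule on the same nodes.)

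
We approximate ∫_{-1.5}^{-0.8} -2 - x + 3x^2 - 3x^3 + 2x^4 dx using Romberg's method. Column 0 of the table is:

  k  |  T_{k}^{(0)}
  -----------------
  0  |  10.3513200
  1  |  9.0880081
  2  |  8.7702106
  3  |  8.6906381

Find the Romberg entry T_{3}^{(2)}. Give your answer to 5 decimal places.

T_{2}^{(1)} = (4·8.7702106 − 9.0880081) / 3 = 8.6642781
T_{3}^{(1)} = (4·8.6906381 − 8.7702106) / 3 = 8.6641139
T_{3}^{(2)} = 8.6641139 + (8.6641139 − 8.6642781)/15 = 8.6641030
(Column j=1 coincides with Simpson's rule on the same nodes.)

8.66410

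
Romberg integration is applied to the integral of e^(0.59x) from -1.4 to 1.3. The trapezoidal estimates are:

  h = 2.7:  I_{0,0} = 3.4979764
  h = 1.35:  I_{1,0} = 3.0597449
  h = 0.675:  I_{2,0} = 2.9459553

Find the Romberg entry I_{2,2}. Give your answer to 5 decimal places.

Richardson extrapolation on the trapezoidal column (denominator 4−1=3):
I_{1,1} = 3.0597449 + (3.0597449 − 3.4979764)/3 = 2.9136677
I_{2,1} = (4·2.9459553 − 3.0597449) / 3 = 2.9080254
I_{2,2} = (16·2.9080254 − 2.9136677) / 15 = 2.9076492

2.90765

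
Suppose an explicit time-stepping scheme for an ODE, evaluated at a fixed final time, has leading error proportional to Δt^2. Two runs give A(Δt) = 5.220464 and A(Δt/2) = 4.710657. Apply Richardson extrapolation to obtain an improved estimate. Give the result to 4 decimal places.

The leading error scales as Δt^2; refining by a factor of 2 reduces it by 2^2 = 4.
Extrapolated value = (4·A(Δt/2) − A(Δt)) / (4 − 1)
= (4·4.710657 − 5.220464) / 3
= 13.622164 / 3 = 4.540721

4.5407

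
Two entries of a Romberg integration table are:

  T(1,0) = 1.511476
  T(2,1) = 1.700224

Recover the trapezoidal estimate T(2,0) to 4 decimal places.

1.6530

From T(2,1) = (4·T(2,0) − T(1,0))/3, solve for T(2,0):
4·T(2,0) = 3·1.700224 + 1.511476 = 6.612148
T(2,0) = 1.653037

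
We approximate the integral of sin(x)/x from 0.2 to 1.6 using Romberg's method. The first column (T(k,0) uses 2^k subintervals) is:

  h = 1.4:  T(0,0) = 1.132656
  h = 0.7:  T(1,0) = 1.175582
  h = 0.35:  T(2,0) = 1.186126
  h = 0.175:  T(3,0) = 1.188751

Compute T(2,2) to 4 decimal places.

1.1896

T(1,1) = 1.175582 + (1.175582 − 1.132656)/3 = 1.189891
T(2,1) = (4·1.186126 − 1.175582) / 3 = 1.189641
T(2,2) = 1.189641 + (1.189641 − 1.189891)/15 = 1.189624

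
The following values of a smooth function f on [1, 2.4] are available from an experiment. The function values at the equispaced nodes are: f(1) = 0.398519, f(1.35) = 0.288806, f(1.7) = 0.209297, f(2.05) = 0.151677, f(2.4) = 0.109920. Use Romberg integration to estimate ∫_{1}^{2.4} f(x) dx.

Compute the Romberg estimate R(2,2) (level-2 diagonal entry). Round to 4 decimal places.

0.3137

R(0,0) (trapezoid, 1 panel, h=1.4000): 0.355907
R(1,0) (trapezoid, 2 panels, h=0.7000): 0.324462
R(2,0) (trapezoid, 4 panels, h=0.3500): 0.316400
R(1,1) = 0.324462 + (0.324462 − 0.355907)/3 = 0.313980
R(2,1) = 0.316400 + (0.316400 − 0.324462)/3 = 0.313713
R(2,2) = 0.313713 + (0.313713 − 0.313980)/15 = 0.313695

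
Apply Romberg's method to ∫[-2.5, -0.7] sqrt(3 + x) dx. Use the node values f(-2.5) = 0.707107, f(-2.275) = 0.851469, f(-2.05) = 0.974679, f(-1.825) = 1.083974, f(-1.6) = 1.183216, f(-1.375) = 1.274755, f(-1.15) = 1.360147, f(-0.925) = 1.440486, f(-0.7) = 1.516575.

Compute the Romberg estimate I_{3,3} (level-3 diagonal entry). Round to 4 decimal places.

2.0897

I_{0,0} (trapezoid, 1 panel, h=1.8000): 2.001314
I_{1,0} (trapezoid, 2 panels, h=0.9000): 2.065551
I_{2,0} (trapezoid, 4 panels, h=0.4500): 2.083447
I_{3,0} (trapezoid, 8 panels, h=0.2250): 2.088128
I_{1,1} = 2.065551 + (2.065551 − 2.001314)/3 = 2.086963
I_{2,1} = 2.083447 + (2.083447 − 2.065551)/3 = 2.089412
I_{3,1} = 2.088128 + (2.088128 − 2.083447)/3 = 2.089688
I_{2,2} = 2.089412 + (2.089412 − 2.086963)/15 = 2.089575
I_{3,2} = 2.089688 + (2.089688 − 2.089412)/15 = 2.089706
I_{3,3} = 2.089706 + (2.089706 − 2.089575)/63 = 2.089708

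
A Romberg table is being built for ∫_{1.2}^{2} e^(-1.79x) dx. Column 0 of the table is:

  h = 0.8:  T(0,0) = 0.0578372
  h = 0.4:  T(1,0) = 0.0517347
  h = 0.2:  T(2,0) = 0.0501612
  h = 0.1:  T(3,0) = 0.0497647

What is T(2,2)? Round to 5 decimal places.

T(1,1) = (4·0.0517347 − 0.0578372) / 3 = 0.0497005
T(2,1) = 0.0501612 + (0.0501612 − 0.0517347)/3 = 0.0496367
T(2,2) = (16·0.0496367 − 0.0497005) / 15 = 0.0496324

0.04963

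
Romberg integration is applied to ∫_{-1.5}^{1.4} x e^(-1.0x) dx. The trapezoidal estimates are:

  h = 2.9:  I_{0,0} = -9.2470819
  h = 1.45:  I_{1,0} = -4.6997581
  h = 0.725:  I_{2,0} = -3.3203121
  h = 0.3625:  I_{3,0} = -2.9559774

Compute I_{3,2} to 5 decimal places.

Richardson extrapolation on the trapezoidal column (denominator 4−1=3):
I_{2,1} = -3.3203121 + (-3.3203121 − (-4.6997581))/3 = -2.8604968
I_{3,1} = (4·(-2.9559774) − (-3.3203121)) / 3 = -2.8345325
I_{3,2} = -2.8345325 + (-2.8345325 − (-2.8604968))/15 = -2.8328015
(Column j=1 coincides with Simpson's rule on the same nodes.)

-2.83280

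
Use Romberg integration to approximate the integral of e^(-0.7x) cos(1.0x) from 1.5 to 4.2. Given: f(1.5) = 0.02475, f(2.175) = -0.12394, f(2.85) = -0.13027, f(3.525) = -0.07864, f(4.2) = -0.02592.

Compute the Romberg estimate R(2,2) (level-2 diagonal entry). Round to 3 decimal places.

-0.242

R(0,0) (trapezoid, 1 panel, h=2.7000): -0.00158
R(1,0) (trapezoid, 2 panels, h=1.3500): -0.17665
R(2,0) (trapezoid, 4 panels, h=0.6750): -0.22507
R(1,1) = -0.17665 + (-0.17665 − (-0.00158))/3 = -0.23501
R(2,1) = -0.22507 + (-0.22507 − (-0.17665))/3 = -0.24121
R(2,2) = -0.24121 + (-0.24121 − (-0.23501))/15 = -0.24162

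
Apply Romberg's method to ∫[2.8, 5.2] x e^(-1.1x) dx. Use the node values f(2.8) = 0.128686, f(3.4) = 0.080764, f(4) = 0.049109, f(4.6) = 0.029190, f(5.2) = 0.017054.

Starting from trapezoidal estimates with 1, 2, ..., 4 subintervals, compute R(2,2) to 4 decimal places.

R(0,0) (trapezoid, 1 panel, h=2.4000): 0.174888
R(1,0) (trapezoid, 2 panels, h=1.2000): 0.146375
R(2,0) (trapezoid, 4 panels, h=0.6000): 0.139160
R(1,1) = 0.146375 + (0.146375 − 0.174888)/3 = 0.136871
R(2,1) = 0.139160 + (0.139160 − 0.146375)/3 = 0.136755
R(2,2) = 0.136755 + (0.136755 − 0.136871)/15 = 0.136747

0.1367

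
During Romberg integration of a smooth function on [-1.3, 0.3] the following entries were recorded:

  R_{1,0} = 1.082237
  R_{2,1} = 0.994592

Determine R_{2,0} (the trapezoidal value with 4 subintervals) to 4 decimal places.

From R_{2,1} = (4·R_{2,0} − R_{1,0})/3, solve for R_{2,0}:
4·R_{2,0} = 3·0.994592 + 1.082237 = 4.066013
R_{2,0} = 1.016503

1.0165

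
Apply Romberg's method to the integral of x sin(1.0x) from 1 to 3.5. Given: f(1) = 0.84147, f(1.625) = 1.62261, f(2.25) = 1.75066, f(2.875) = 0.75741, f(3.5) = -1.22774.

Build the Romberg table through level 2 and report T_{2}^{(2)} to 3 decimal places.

T_{0}^{(0)} (trapezoid, 1 panel, h=2.5000): -0.48284
T_{1}^{(0)} (trapezoid, 2 panels, h=1.2500): 1.94691
T_{2}^{(0)} (trapezoid, 4 panels, h=0.6250): 2.46097
T_{1}^{(1)} = 1.94691 + (1.94691 − (-0.48284))/3 = 2.75683
T_{2}^{(1)} = 2.46097 + (2.46097 − 1.94691)/3 = 2.63232
T_{2}^{(2)} = 2.63232 + (2.63232 − 2.75683)/15 = 2.62402

2.624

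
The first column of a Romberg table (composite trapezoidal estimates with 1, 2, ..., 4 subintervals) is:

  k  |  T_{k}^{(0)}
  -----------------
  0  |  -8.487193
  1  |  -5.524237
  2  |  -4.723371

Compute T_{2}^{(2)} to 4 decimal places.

T_{1}^{(1)} = (4·(-5.524237) − (-8.487193)) / 3 = -4.536585
T_{2}^{(1)} = (4·(-4.723371) − (-5.524237)) / 3 = -4.456416
T_{2}^{(2)} = (16·(-4.456416) − (-4.536585)) / 15 = -4.451071

-4.4511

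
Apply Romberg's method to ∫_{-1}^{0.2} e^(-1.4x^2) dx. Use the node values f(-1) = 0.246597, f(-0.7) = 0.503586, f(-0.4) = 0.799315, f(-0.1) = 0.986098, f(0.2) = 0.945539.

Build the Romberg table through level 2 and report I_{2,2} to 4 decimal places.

0.8748

I_{0,0} (trapezoid, 1 panel, h=1.2000): 0.715282
I_{1,0} (trapezoid, 2 panels, h=0.6000): 0.837230
I_{2,0} (trapezoid, 4 panels, h=0.3000): 0.865520
I_{1,1} = 0.837230 + (0.837230 − 0.715282)/3 = 0.877879
I_{2,1} = 0.865520 + (0.865520 − 0.837230)/3 = 0.874950
I_{2,2} = 0.874950 + (0.874950 − 0.877879)/15 = 0.874755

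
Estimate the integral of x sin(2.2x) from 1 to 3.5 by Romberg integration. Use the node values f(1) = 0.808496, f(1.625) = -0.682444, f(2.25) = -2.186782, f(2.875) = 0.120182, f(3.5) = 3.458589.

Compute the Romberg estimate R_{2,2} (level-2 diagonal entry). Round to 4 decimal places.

R_{0,0} (trapezoid, 1 panel, h=2.5000): 5.333856
R_{1,0} (trapezoid, 2 panels, h=1.2500): -0.066549
R_{2,0} (trapezoid, 4 panels, h=0.6250): -0.384688
R_{1,1} = -0.066549 + (-0.066549 − 5.333856)/3 = -1.866684
R_{2,1} = -0.384688 + (-0.384688 − (-0.066549))/3 = -0.490734
R_{2,2} = -0.490734 + (-0.490734 − (-1.866684))/15 = -0.399004

-0.3990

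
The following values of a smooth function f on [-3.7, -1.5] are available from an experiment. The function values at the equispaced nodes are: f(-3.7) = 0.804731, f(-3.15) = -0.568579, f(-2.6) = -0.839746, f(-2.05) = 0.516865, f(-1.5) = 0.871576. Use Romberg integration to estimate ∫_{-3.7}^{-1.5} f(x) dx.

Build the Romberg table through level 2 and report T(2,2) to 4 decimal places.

T(0,0) (trapezoid, 1 panel, h=2.2000): 1.843938
T(1,0) (trapezoid, 2 panels, h=1.1000): -0.001752
T(2,0) (trapezoid, 4 panels, h=0.5500): -0.029319
T(1,1) = -0.001752 + (-0.001752 − 1.843938)/3 = -0.616982
T(2,1) = -0.029319 + (-0.029319 − (-0.001752))/3 = -0.038508
T(2,2) = -0.038508 + (-0.038508 − (-0.616982))/15 = 0.000057

0.0001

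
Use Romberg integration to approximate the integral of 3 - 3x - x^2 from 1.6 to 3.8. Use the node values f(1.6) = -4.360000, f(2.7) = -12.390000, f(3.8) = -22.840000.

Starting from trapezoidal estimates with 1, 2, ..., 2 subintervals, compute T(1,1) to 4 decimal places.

T(0,0) (trapezoid, 1 panel, h=2.2000): -29.920000
T(1,0) (trapezoid, 2 panels, h=1.1000): -28.589000
T(1,1) = -28.589000 + (-28.589000 − (-29.920000))/3 = -28.145333

-28.1453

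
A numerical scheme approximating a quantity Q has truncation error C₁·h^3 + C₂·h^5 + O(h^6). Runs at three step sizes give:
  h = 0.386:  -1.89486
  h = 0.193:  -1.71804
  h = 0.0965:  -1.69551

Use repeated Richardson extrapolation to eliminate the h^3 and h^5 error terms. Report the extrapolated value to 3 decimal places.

-1.692

First eliminate the h^3 term (factor 2^3 = 8):
  B₁ = (8·(-1.71804) − (-1.89486))/7 = -1.69278
  B₂ = (8·(-1.69551) − (-1.71804))/7 = -1.69229
Then eliminate the h^5 term (factor 2^5 = 32):
  (32·(-1.69229) − (-1.69278))/31 = -1.69227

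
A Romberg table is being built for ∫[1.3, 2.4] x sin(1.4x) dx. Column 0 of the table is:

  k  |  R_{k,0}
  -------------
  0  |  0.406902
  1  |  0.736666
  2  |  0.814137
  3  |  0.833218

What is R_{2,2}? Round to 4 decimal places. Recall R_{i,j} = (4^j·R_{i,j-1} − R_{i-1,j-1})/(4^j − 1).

0.8395

R_{1,1} = 0.736666 + (0.736666 − 0.406902)/3 = 0.846587
R_{2,1} = (4·0.814137 − 0.736666) / 3 = 0.839961
R_{2,2} = 0.839961 + (0.839961 − 0.846587)/15 = 0.839519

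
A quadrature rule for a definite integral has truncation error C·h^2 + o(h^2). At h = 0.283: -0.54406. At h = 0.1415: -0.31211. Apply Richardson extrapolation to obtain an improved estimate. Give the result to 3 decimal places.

-0.235

Extrapolated value = (4·A(h/2) − A(h)) / (4 − 1)
= (4·(-0.31211) − (-0.54406)) / 3
= -0.70438 / 3 = -0.23479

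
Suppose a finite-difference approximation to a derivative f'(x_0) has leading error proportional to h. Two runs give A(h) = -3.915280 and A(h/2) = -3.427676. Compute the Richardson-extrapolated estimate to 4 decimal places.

-2.9401

Extrapolated value = (2·A(h/2) − A(h)) / (2 − 1)
= (2·(-3.427676) − (-3.915280)) / 1
= -2.940072 / 1 = -2.940072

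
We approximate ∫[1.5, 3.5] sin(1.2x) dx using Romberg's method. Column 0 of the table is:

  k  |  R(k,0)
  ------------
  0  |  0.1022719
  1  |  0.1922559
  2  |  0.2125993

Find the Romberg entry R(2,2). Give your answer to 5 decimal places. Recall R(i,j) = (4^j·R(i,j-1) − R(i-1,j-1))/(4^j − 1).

0.21919

Richardson extrapolation on the trapezoidal column (denominator 4−1=3):
R(1,1) = (4·0.1922559 − 0.1022719) / 3 = 0.2222506
R(2,1) = 0.2125993 + (0.2125993 − 0.1922559)/3 = 0.2193804
R(2,2) = 0.2193804 + (0.2193804 − 0.2222506)/15 = 0.2191891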